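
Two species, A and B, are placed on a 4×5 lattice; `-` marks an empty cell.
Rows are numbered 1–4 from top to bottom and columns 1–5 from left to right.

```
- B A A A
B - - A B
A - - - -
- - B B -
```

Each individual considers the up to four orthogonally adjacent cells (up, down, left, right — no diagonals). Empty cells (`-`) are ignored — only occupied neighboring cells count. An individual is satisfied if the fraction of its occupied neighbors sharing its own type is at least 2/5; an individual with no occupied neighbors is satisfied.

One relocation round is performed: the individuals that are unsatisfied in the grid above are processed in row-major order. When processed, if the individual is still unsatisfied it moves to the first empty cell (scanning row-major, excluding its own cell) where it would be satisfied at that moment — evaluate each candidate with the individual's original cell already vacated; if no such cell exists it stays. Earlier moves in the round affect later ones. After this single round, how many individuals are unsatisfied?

0

Initially unsatisfied (in order): (1,2), (2,1), (2,5), (3,1).
  (1,2) → (1,1).
  (2,1): now satisfied by earlier moves; stays.
  (2,5) → (1,2).
  (3,1) → (2,3).
Resulting grid:
B B A A A
B - A A -
- - - - -
- - B B -
All satisfied now.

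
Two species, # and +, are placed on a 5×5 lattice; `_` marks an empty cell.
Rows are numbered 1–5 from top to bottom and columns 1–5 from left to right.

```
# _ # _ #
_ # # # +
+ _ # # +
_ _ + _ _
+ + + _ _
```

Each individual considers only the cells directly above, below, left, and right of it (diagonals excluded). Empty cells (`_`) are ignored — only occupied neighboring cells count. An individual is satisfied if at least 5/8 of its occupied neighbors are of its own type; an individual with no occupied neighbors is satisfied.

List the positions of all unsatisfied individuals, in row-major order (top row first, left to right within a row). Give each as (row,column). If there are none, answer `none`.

(1,1)# 0/0 satisfied
(1,3)# 1/1 satisfied
(1,5)# 0/1 not
(2,2)# 1/1 satisfied
(2,3)# 4/4 satisfied
(2,4)# 2/3 satisfied
(2,5)+ 1/3 not
(3,1)+ 0/0 satisfied
(3,3)# 2/3 satisfied
(3,4)# 2/3 satisfied
(3,5)+ 1/2 not
(4,3)+ 1/2 not
(5,1)+ 1/1 satisfied
(5,2)+ 2/2 satisfied
(5,3)+ 2/2 satisfied

(1,5), (2,5), (3,5), (4,3)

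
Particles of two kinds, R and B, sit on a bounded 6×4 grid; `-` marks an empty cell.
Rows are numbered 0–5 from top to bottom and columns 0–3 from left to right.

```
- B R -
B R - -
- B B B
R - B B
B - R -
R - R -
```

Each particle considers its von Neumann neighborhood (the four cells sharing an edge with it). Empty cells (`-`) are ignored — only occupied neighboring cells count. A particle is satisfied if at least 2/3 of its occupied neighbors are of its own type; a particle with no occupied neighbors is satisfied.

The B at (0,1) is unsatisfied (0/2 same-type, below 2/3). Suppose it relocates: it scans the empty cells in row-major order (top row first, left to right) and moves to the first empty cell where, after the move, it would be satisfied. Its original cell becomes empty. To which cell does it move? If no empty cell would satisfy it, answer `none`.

(0,0)

Vacating (0,1). Empty cells in order:
  (0,0): 1/1 same-type → satisfied — stop here.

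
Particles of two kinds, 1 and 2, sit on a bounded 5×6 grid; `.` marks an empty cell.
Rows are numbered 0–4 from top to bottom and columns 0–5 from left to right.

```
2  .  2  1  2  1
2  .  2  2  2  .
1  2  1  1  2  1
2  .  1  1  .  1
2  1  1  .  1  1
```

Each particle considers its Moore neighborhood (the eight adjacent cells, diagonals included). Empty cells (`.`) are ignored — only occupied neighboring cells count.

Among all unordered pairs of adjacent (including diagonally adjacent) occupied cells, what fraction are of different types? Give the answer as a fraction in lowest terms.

Scan each occupied cell's neighbors to the right and below (and the two forward diagonals) so each pair is counted once.
From row 0: 7 unlike of 12 pairs (running 7/12).
From row 1: 7 unlike of 13 pairs (running 14/25).
From row 2: 8 unlike of 15 pairs (running 22/40).
From row 3: 1 unlike of 9 pairs (running 23/49).
From row 4: 1 unlike of 3 pairs (running 24/52).
Total adjacent occupied pairs: 52; unlike-type pairs: 24.
24/52 reduces to 6/13.

6/13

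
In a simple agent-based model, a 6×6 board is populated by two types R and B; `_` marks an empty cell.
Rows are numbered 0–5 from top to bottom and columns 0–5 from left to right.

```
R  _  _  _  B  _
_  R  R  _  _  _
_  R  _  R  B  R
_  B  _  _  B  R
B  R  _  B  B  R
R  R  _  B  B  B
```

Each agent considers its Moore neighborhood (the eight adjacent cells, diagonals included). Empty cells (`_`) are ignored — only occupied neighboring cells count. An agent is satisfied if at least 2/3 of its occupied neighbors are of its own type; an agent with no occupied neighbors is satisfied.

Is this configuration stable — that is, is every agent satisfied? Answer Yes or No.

No

(0,0)R 1/1 satisfied
(0,4)B 0/0 satisfied
(1,1)R 3/3 satisfied
(1,2)R 3/3 satisfied
(2,1)R 2/3 satisfied
(2,3)R 1/3 not
(2,4)B 1/4 not
(2,5)R 1/3 not
(3,1)B 1/3 not
(3,4)B 3/7 not
(3,5)R 2/5 not
(4,0)B 1/4 not
(4,1)R 2/4 not
(4,3)B 4/4 satisfied
(4,4)B 5/7 satisfied
(4,5)R 1/5 not
(5,0)R 2/3 satisfied
(5,1)R 2/3 satisfied
(5,3)B 3/3 satisfied
(5,4)B 4/5 satisfied
(5,5)B 2/3 satisfied
For instance (2,3) has only 1/3 same-type neighbors, below 2/3.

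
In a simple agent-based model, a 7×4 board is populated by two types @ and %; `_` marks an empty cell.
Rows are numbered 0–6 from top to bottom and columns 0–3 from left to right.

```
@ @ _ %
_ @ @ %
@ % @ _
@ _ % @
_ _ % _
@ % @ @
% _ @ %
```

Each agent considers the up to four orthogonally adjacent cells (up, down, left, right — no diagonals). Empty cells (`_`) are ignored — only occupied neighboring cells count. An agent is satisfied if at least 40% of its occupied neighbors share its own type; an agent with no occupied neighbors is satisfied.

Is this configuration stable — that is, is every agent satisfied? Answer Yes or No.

Row 0: (0,0)@ 1/1 ok · (0,1)@ 2/2 ok · (0,3)% 1/1 ok
Row 1: (1,1)@ 2/3 ok · (1,2)@ 2/3 ok · (1,3)% 1/2 ok
Row 2: (2,0)@ 1/2 ok · (2,1)% 0/3 unhappy · (2,2)@ 1/3 unhappy
Row 3: (3,0)@ 1/1 ok · (3,2)% 1/3 unhappy · (3,3)@ 0/1 unhappy
Row 4: (4,2)% 1/2 ok
Row 5: (5,0)@ 0/2 unhappy · (5,1)% 0/2 unhappy · (5,2)@ 2/4 ok · (5,3)@ 1/2 ok
Row 6: (6,0)% 0/1 unhappy · (6,2)@ 1/2 ok · (6,3)% 0/2 unhappy
For instance (2,1) has only 0/3 same-type neighbors, below 2/5.

No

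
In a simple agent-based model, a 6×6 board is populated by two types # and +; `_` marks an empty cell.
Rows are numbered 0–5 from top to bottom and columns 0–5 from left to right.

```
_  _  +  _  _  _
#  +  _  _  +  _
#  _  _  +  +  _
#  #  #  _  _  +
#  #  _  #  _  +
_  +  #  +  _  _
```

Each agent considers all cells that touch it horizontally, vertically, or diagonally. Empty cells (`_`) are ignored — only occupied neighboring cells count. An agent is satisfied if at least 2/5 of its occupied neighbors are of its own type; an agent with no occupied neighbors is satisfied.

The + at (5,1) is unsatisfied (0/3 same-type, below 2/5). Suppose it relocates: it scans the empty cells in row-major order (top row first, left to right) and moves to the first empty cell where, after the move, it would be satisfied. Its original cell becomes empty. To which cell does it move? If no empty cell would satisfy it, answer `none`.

Vacating (5,1). Empty cells in order:
  (0,0): 1/2 same-type → satisfied — stop here.

(0,0)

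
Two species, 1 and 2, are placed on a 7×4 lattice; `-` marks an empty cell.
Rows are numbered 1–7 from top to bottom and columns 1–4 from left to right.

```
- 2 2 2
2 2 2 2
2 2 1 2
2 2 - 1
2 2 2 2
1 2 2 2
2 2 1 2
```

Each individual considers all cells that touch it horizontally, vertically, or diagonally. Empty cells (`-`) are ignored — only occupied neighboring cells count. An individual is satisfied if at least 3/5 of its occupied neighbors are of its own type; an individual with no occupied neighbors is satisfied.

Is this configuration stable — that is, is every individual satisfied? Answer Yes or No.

(1,2)2 4/4 ✓
(1,3)2 5/5 ✓
(1,4)2 3/3 ✓
(2,1)2 4/4 ✓
(2,2)2 6/7 ✓
(2,3)2 7/8 ✓
(2,4)2 4/5 ✓
(3,1)2 5/5 ✓
(3,2)2 6/7 ✓
(3,3)1 1/7 ✗
(3,4)2 2/4 ✗
(4,1)2 5/5 ✓
(4,2)2 6/7 ✓
(4,4)1 1/4 ✗
(5,1)2 4/5 ✓
(5,2)2 6/7 ✓
(5,3)2 6/7 ✓
(5,4)2 3/4 ✓
(6,1)1 0/5 ✗
(6,2)2 6/8 ✓
(6,3)2 7/8 ✓
(6,4)2 4/5 ✓
(7,1)2 2/3 ✓
(7,2)2 3/5 ✓
(7,3)1 0/5 ✗
(7,4)2 2/3 ✓
For instance (3,3) has only 1/7 same-type neighbors, below 3/5.

No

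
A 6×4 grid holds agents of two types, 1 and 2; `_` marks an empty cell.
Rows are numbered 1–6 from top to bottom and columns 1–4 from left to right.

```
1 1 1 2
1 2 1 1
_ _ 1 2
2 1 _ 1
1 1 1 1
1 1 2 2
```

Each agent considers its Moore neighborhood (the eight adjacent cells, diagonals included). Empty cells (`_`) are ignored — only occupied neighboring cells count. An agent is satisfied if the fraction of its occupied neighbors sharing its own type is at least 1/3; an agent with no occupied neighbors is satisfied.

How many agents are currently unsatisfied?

5

Row 1: (1,1)1 2/3 ok · (1,2)1 4/5 ok · (1,3)1 3/5 ok · (1,4)2 0/3 unhappy
Row 2: (2,1)1 2/3 ok · (2,2)2 0/6 unhappy · (2,3)1 4/7 ok · (2,4)1 3/5 ok
Row 3: (3,3)1 4/6 ok · (3,4)2 0/4 unhappy
Row 4: (4,1)2 0/3 unhappy · (4,2)1 4/5 ok · (4,4)1 3/4 ok
Row 5: (5,1)1 4/5 ok · (5,2)1 5/7 ok · (5,3)1 5/7 ok · (5,4)1 2/4 ok
Row 6: (6,1)1 3/3 ok · (6,2)1 4/5 ok · (6,3)2 1/5 unhappy · (6,4)2 1/3 ok
Unsatisfied: (1,4), (2,2), (3,4), (4,1), (6,3) — 5 in total.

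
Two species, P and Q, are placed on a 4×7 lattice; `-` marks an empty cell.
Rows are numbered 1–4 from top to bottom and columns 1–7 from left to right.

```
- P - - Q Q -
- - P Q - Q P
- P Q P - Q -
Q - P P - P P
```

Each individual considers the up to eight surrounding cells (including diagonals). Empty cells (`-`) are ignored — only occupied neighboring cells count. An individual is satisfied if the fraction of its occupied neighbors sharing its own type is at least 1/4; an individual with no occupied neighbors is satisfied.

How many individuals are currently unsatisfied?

(1,2)P 1/1 ok
(1,5)Q 3/3 ok
(1,6)Q 2/3 ok
(2,3)P 3/5 ok
(2,4)Q 2/4 ok
(2,6)Q 3/4 ok
(2,7)P 0/3 unhappy
(3,2)P 2/4 ok
(3,3)Q 1/6 unhappy
(3,4)P 3/5 ok
(3,6)Q 1/4 ok
(4,1)Q 0/1 unhappy
(4,3)P 3/4 ok
(4,4)P 2/3 ok
(4,6)P 1/2 ok
(4,7)P 1/2 ok
Unsatisfied: (2,7), (3,3), (4,1) — 3 in total.

3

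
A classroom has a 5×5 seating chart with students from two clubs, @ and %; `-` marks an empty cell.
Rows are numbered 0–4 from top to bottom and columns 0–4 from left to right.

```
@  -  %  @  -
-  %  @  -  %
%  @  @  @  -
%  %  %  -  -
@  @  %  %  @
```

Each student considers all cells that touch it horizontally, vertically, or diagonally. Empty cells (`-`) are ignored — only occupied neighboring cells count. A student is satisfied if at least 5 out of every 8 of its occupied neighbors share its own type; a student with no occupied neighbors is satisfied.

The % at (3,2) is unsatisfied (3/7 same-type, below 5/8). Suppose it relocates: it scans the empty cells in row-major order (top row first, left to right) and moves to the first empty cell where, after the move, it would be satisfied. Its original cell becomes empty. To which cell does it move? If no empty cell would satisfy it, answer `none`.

Vacating (3,2). Empty cells in order:
  (0,1): 2/4 same-type → still unsatisfied.
  (0,4): 1/2 same-type → still unsatisfied.
  (1,0): 2/4 same-type → still unsatisfied.
  (1,3): 2/6 same-type → still unsatisfied.
  (2,4): 1/2 same-type → still unsatisfied.
  (3,3): 2/5 same-type → still unsatisfied.
  (3,4): 1/3 same-type → still unsatisfied.

none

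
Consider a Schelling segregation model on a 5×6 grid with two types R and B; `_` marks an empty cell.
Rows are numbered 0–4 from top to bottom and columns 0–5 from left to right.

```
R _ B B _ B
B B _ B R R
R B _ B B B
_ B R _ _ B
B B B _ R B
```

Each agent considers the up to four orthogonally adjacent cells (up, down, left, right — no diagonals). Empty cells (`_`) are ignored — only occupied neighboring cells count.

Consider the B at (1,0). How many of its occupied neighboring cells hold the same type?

Occupied neighbors of (1,0): (0,0)=R, (2,0)=R, (1,1)=B.
Same type (B): 1 of 3.

1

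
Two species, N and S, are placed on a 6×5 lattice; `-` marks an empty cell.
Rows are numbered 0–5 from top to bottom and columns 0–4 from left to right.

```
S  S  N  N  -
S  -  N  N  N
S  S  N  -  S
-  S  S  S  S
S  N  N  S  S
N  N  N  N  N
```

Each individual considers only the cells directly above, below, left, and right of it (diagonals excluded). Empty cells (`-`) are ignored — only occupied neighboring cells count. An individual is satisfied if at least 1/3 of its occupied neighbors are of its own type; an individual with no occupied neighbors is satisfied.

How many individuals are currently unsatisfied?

(0,0)S 2/2 ✓
(0,1)S 1/2 ✓
(0,2)N 2/3 ✓
(0,3)N 2/2 ✓
(1,0)S 2/2 ✓
(1,2)N 3/3 ✓
(1,3)N 3/3 ✓
(1,4)N 1/2 ✓
(2,0)S 2/2 ✓
(2,1)S 2/3 ✓
(2,2)N 1/3 ✓
(2,4)S 1/2 ✓
(3,1)S 2/3 ✓
(3,2)S 2/4 ✓
(3,3)S 3/3 ✓
(3,4)S 3/3 ✓
(4,0)S 0/2 ✗
(4,1)N 2/4 ✓
(4,2)N 2/4 ✓
(4,3)S 2/4 ✓
(4,4)S 2/3 ✓
(5,0)N 1/2 ✓
(5,1)N 3/3 ✓
(5,2)N 3/3 ✓
(5,3)N 2/3 ✓
(5,4)N 1/2 ✓
Unsatisfied: (4,0) — 1 in total.

1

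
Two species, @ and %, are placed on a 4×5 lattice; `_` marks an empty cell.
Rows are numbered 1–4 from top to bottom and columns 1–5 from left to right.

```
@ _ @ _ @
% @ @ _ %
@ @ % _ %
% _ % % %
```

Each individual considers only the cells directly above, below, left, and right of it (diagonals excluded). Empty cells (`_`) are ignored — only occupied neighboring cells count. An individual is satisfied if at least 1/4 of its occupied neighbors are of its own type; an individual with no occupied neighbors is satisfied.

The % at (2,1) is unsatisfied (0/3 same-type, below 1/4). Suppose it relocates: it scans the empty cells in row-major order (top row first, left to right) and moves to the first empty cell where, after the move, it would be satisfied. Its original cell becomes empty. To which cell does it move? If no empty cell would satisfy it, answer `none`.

Vacating (2,1). Empty cells in order:
  (1,2): 0/3 same-type → still unsatisfied.
  (1,4): 0/2 same-type → still unsatisfied.
  (2,4): 1/2 same-type → satisfied — stop here.

(2,4)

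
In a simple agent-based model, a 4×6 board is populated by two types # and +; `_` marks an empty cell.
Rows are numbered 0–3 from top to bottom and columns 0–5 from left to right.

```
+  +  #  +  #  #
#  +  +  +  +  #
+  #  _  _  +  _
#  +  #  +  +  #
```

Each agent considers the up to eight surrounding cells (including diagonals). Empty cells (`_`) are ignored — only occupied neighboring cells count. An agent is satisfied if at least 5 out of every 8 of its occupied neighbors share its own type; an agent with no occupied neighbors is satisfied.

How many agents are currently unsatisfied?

14

(0,0)+ 2/3 ok
(0,1)+ 3/5 unhappy
(0,2)# 0/5 unhappy
(0,3)+ 3/5 unhappy
(0,4)# 2/5 unhappy
(0,5)# 2/3 ok
(1,0)# 1/5 unhappy
(1,1)+ 4/7 unhappy
(1,2)+ 4/6 ok
(1,3)+ 4/6 ok
(1,4)+ 3/6 unhappy
(1,5)# 2/4 unhappy
(2,0)+ 2/5 unhappy
(2,1)# 3/7 unhappy
(2,4)+ 4/6 ok
(3,0)# 1/3 unhappy
(3,1)+ 1/4 unhappy
(3,2)# 1/3 unhappy
(3,3)+ 2/3 ok
(3,4)+ 2/3 ok
(3,5)# 0/2 unhappy
Unsatisfied: (0,1), (0,2), (0,3), (0,4), (1,0), (1,1), (1,4), (1,5), (2,0), (2,1), (3,0), (3,1), (3,2), (3,5) — 14 in total.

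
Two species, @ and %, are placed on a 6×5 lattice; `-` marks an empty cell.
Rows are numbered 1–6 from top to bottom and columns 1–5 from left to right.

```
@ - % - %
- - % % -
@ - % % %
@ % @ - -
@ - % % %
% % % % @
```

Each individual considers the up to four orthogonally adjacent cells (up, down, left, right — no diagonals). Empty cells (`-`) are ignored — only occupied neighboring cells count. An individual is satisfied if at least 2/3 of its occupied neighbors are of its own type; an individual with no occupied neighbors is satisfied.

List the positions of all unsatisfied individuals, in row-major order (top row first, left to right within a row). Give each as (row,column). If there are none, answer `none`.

(1,1)@ 0/0 ok
(1,3)% 1/1 ok
(1,5)% 0/0 ok
(2,3)% 3/3 ok
(2,4)% 2/2 ok
(3,1)@ 1/1 ok
(3,3)% 2/3 ok
(3,4)% 3/3 ok
(3,5)% 1/1 ok
(4,1)@ 2/3 ok
(4,2)% 0/2 unhappy
(4,3)@ 0/3 unhappy
(5,1)@ 1/2 unhappy
(5,3)% 2/3 ok
(5,4)% 3/3 ok
(5,5)% 1/2 unhappy
(6,1)% 1/2 unhappy
(6,2)% 2/2 ok
(6,3)% 3/3 ok
(6,4)% 2/3 ok
(6,5)@ 0/2 unhappy

(4,2), (4,3), (5,1), (5,5), (6,1), (6,5)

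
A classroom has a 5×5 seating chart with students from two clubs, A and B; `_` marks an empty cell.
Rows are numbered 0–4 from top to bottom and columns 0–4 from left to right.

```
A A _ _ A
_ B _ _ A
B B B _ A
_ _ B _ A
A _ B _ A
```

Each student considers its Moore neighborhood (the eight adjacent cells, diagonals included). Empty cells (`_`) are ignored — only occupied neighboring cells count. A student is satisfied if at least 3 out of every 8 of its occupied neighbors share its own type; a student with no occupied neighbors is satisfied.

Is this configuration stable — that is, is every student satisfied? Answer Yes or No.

Yes

Row 0: (0,0)A 1/2 ✓ · (0,1)A 1/2 ✓ · (0,4)A 1/1 ✓
Row 1: (1,1)B 3/5 ✓ · (1,4)A 2/2 ✓
Row 2: (2,0)B 2/2 ✓ · (2,1)B 4/4 ✓ · (2,2)B 3/3 ✓ · (2,4)A 2/2 ✓
Row 3: (3,2)B 3/3 ✓ · (3,4)A 2/2 ✓
Row 4: (4,0)A 0/0 ✓ · (4,2)B 1/1 ✓ · (4,4)A 1/1 ✓
All meet the threshold, so the configuration is stable.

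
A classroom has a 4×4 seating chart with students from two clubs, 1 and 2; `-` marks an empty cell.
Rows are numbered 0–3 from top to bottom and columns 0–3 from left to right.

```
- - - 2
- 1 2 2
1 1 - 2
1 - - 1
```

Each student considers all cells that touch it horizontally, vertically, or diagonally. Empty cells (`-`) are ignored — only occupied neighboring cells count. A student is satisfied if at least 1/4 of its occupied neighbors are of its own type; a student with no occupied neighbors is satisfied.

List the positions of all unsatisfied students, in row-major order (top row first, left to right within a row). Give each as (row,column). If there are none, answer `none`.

Row 0: (0,3)2 2/2 ok
Row 1: (1,1)1 2/3 ok · (1,2)2 3/5 ok · (1,3)2 3/3 ok
Row 2: (2,0)1 3/3 ok · (2,1)1 3/4 ok · (2,3)2 2/3 ok
Row 3: (3,0)1 2/2 ok · (3,3)1 0/1 unhappy

(3,3)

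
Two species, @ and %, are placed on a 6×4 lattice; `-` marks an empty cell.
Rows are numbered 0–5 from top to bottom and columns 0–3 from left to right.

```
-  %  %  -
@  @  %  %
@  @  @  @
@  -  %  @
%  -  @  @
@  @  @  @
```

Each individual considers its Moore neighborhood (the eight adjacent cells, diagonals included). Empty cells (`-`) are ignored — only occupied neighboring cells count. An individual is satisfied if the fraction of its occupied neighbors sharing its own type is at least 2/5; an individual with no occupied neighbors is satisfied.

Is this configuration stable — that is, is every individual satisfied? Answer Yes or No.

(0,1)% 2/4 satisfied
(0,2)% 3/4 satisfied
(1,0)@ 3/4 satisfied
(1,1)@ 4/7 satisfied
(1,2)% 3/7 satisfied
(1,3)% 2/4 satisfied
(2,0)@ 4/4 satisfied
(2,1)@ 5/7 satisfied
(2,2)@ 4/7 satisfied
(2,3)@ 2/5 satisfied
(3,0)@ 2/3 satisfied
(3,2)% 0/6 not
(3,3)@ 4/5 satisfied
(4,0)% 0/3 not
(4,2)@ 5/6 satisfied
(4,3)@ 4/5 satisfied
(5,0)@ 1/2 satisfied
(5,1)@ 3/4 satisfied
(5,2)@ 4/4 satisfied
(5,3)@ 3/3 satisfied
For instance (3,2) has only 0/6 same-type neighbors, below 2/5.

No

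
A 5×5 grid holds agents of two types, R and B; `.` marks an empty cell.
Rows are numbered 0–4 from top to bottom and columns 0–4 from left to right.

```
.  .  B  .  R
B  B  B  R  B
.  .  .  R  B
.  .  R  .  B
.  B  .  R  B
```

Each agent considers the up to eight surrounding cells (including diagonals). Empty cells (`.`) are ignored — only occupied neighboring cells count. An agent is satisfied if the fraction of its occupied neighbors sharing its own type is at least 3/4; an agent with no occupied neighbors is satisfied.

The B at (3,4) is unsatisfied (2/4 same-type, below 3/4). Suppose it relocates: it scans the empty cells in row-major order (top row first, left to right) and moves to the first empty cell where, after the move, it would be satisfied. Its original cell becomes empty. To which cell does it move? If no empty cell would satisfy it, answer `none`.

Vacating (3,4). Empty cells in order:
  (0,0): 2/2 same-type → satisfied — stop here.

(0,0)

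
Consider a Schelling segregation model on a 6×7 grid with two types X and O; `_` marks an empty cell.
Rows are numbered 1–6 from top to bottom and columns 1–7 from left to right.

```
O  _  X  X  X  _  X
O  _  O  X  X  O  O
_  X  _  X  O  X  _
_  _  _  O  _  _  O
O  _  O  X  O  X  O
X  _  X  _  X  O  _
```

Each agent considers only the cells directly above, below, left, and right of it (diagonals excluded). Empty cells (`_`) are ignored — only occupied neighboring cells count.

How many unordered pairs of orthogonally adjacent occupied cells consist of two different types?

Scan each occupied cell's neighbors to the right and below so each pair is counted once.
Row 1: O(1,1)–O(2,1)= X(1,3)–X(1,4)= X(1,3)–O(2,3)≠ X(1,4)–X(1,5)= X(1,4)–X(2,4)= X(1,5)–X(2,5)= X(1,7)–O(2,7)≠  → 2/7 unlike.
Row 2: O(2,3)–X(2,4)≠ X(2,4)–X(2,5)= X(2,4)–X(3,4)= X(2,5)–O(2,6)≠ X(2,5)–O(3,5)≠ O(2,6)–O(2,7)= O(2,6)–X(3,6)≠  → 4/7 unlike.
Row 3: X(3,4)–O(3,5)≠ X(3,4)–O(4,4)≠ O(3,5)–X(3,6)≠  → 3/3 unlike.
Row 4: O(4,4)–X(5,4)≠ O(4,7)–O(5,7)=  → 1/2 unlike.
Row 5: O(5,1)–X(6,1)≠ O(5,3)–X(5,4)≠ O(5,3)–X(6,3)≠ X(5,4)–O(5,5)≠ O(5,5)–X(5,6)≠ O(5,5)–X(6,5)≠ X(5,6)–O(5,7)≠ X(5,6)–O(6,6)≠  → 8/8 unlike.
Row 6: X(6,5)–O(6,6)≠  → 1/1 unlike.
Total adjacent occupied pairs: 28; unlike-type pairs: 19.

19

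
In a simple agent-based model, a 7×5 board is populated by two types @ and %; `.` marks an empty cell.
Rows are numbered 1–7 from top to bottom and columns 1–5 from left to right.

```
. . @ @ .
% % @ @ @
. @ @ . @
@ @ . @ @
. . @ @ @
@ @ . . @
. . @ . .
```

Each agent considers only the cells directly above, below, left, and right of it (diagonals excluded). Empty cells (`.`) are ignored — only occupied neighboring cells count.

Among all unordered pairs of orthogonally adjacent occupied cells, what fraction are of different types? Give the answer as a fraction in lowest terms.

Scan each occupied cell's neighbors to the right and below so each pair is counted once.
From row 1: 0 unlike of 3 pairs (running 0/3).
From row 2: 2 unlike of 7 pairs (running 2/10).
From row 3: 0 unlike of 3 pairs (running 2/13).
From row 4: 0 unlike of 4 pairs (running 2/17).
From row 5: 0 unlike of 3 pairs (running 2/20).
From row 6: 0 unlike of 1 pairs (running 2/21).
Total adjacent occupied pairs: 21; unlike-type pairs: 2.
2/21 is already in lowest terms.

2/21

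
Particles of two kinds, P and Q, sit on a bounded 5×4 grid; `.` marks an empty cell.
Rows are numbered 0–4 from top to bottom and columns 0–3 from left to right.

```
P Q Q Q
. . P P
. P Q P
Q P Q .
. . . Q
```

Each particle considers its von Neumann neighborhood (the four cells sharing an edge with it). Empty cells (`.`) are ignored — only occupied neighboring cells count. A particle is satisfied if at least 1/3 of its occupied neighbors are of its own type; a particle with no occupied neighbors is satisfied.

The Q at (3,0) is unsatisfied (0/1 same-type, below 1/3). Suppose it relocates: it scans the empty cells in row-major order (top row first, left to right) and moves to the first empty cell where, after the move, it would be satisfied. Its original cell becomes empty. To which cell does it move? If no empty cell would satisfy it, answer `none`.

(1,1)

Vacating (3,0). Empty cells in order:
  (1,0): 0/1 same-type → still unsatisfied.
  (1,1): 1/3 same-type → satisfied — stop here.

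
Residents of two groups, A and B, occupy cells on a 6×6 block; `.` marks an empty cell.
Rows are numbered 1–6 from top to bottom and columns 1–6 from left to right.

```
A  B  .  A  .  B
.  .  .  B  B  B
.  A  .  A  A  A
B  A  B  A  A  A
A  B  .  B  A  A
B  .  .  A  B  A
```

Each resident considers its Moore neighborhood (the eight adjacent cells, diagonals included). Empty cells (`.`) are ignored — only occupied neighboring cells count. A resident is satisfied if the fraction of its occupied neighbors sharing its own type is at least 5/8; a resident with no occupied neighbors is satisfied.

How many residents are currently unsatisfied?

18

(1,1)A 0/1 not
(1,2)B 0/1 not
(1,4)A 0/2 not
(1,6)B 2/2 satisfied
(2,4)B 1/4 not
(2,5)B 3/7 not
(2,6)B 2/4 not
(3,2)A 1/3 not
(3,4)A 3/6 not
(3,5)A 5/8 satisfied
(3,6)A 3/5 not
(4,1)B 1/4 not
(4,2)A 2/5 not
(4,3)B 2/6 not
(4,4)A 4/6 satisfied
(4,5)A 7/8 satisfied
(4,6)A 5/5 satisfied
(5,1)A 1/4 not
(5,2)B 3/5 not
(5,4)B 2/6 not
(5,5)A 6/8 satisfied
(5,6)A 4/5 satisfied
(6,1)B 1/2 not
(6,4)A 1/3 not
(6,5)B 1/5 not
(6,6)A 2/3 satisfied
Unsatisfied: (1,1), (1,2), (1,4), (2,4), (2,5), (2,6), (3,2), (3,4), (3,6), (4,1), (4,2), (4,3), (5,1), (5,2), (5,4), (6,1), (6,4), (6,5) — 18 in total.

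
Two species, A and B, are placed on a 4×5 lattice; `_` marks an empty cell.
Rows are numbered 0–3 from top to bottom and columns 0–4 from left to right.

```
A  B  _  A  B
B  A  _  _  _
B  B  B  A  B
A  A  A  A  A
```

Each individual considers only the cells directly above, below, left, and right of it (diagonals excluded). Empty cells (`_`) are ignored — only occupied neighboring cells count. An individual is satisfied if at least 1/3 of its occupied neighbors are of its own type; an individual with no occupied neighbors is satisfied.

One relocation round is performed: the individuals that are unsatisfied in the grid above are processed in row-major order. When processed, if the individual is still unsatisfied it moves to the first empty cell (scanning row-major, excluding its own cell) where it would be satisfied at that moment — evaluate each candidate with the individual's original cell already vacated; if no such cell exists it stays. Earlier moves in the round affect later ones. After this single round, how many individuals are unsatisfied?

Initially unsatisfied (in order): (0,0), (0,1), (0,3), (0,4), (1,1), (2,4).
  (0,0) → (0,2).
  (0,1) → (0,0).
  (0,3): now satisfied by earlier moves; stays.
  (0,4) → (0,1).
  (1,1) → (0,4).
  (2,4) → (1,1).
Resulting grid:
B B A A A
B B _ _ _
B B B A _
A A A A A
All satisfied now.

0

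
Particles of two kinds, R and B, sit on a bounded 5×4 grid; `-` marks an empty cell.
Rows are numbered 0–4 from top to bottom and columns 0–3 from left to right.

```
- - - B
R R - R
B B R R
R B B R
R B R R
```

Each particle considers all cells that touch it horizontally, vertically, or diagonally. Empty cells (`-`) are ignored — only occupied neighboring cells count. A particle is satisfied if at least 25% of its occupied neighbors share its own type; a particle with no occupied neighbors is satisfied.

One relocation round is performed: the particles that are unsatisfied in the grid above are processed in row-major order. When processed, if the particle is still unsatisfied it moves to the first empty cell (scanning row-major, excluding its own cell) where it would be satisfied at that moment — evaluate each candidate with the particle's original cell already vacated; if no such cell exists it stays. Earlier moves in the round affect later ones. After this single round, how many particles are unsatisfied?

2

Initially unsatisfied (in order): (0,3), (3,0).
  (0,3): no empty cell satisfies it; stays.
  (3,0) → (0,0).
Resulting grid:
R - - B
R R - R
B B R R
- B B R
R B R R
Unsatisfied now: (0,3), (4,0).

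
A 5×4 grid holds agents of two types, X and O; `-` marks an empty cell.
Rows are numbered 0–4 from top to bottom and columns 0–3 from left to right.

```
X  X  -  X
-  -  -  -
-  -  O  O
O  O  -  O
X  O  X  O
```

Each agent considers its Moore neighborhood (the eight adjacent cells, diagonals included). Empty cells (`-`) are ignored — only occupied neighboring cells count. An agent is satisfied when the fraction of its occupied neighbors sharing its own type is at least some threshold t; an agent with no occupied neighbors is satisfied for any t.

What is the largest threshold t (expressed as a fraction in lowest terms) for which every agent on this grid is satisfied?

Row 0: (0,0)X 1/1 · (0,1)X 1/1 · (0,3)X — no occupied neighbors
Row 2: (2,2)O 3/3 · (2,3)O 2/2
Row 3: (3,0)O 2/3 · (3,1)O 3/5 · (3,3)O 3/4
Row 4: (4,0)X 0/3 · (4,1)O 2/4 · (4,2)X 0/4 · (4,3)O 1/2
The smallest same-type fraction is 0/3 at (4,0), which reduces to 0/1. Any threshold above that leaves this agent unsatisfied.

0/1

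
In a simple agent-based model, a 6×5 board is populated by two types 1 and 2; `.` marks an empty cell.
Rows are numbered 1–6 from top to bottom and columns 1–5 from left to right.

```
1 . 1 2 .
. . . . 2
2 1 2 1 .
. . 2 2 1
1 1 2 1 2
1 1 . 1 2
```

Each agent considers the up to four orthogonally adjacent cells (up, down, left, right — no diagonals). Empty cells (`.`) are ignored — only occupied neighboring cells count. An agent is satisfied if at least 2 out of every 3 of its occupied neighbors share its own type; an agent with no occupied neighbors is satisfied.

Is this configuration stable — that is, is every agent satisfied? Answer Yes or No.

No

Row 1: (1,1)1 0/0 satisfied · (1,3)1 0/1 not · (1,4)2 0/1 not
Row 2: (2,5)2 0/0 satisfied
Row 3: (3,1)2 0/1 not · (3,2)1 0/2 not · (3,3)2 1/3 not · (3,4)1 0/2 not
Row 4: (4,3)2 3/3 satisfied · (4,4)2 1/4 not · (4,5)1 0/2 not
Row 5: (5,1)1 2/2 satisfied · (5,2)1 2/3 satisfied · (5,3)2 1/3 not · (5,4)1 1/4 not · (5,5)2 1/3 not
Row 6: (6,1)1 2/2 satisfied · (6,2)1 2/2 satisfied · (6,4)1 1/2 not · (6,5)2 1/2 not
For instance (1,3) has only 0/1 same-type neighbors, below 2/3.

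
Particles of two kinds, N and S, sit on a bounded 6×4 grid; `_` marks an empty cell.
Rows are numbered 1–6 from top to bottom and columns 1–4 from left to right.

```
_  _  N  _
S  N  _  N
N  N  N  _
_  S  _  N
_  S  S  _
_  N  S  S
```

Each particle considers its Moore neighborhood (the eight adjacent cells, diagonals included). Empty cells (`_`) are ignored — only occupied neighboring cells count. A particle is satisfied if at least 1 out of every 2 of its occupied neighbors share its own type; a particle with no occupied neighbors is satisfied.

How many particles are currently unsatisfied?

3

Row 1: (1,3)N 2/2 satisfied
Row 2: (2,1)S 0/3 not · (2,2)N 4/5 satisfied · (2,4)N 2/2 satisfied
Row 3: (3,1)N 2/4 satisfied · (3,2)N 3/5 satisfied · (3,3)N 4/5 satisfied
Row 4: (4,2)S 2/5 not · (4,4)N 1/2 satisfied
Row 5: (5,2)S 3/4 satisfied · (5,3)S 4/6 satisfied
Row 6: (6,2)N 0/3 not · (6,3)S 3/4 satisfied · (6,4)S 2/2 satisfied
Unsatisfied: (2,1), (4,2), (6,2) — 3 in total.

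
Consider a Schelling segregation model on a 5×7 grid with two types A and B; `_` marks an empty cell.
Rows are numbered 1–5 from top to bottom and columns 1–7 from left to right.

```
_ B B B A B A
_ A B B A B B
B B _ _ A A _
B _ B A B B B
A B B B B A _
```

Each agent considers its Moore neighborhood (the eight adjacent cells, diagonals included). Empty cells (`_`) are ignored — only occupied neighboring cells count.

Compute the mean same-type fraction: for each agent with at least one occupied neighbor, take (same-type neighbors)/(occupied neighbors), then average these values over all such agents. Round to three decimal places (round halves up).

0.474

(1,2)B 2/3
(1,3)B 4/5
(1,4)B 3/5
(1,5)A 1/5
(1,6)B 2/5
(1,7)A 0/3
(2,2)A 0/5
(2,3)B 5/6
(2,4)B 3/6
(2,5)A 3/7
(2,6)B 2/7
(2,7)B 2/4
(3,1)B 2/3
(3,2)B 4/5
(3,5)A 3/7
(3,6)A 2/7
(4,1)B 3/4
(4,3)B 4/5
(4,4)A 1/6
(4,5)B 3/7
(4,6)B 3/6
(4,7)B 1/3
(5,1)A 0/2
(5,2)B 3/4
(5,3)B 3/4
(5,4)B 4/5
(5,5)B 3/5
(5,6)A 0/4
Sum over 28 agents: 2/3 + 4/5 + 3/5 + 1/5 + 2/5 + 0/3 + 0/5 + 5/6 + 3/6 + 3/7 + 2/7 + 2/4 + 2/3 + 4/5 + 3/7 + 2/7 + 3/4 + 4/5 + 1/6 + 3/7 + 3/6 + 1/3 + 0/2 + 3/4 + 3/4 + 4/5 + 3/5 + 0/4 = 1115/84; mean = 1115/84 ÷ 28 = 1115/2352 = 0.474064… → 0.474.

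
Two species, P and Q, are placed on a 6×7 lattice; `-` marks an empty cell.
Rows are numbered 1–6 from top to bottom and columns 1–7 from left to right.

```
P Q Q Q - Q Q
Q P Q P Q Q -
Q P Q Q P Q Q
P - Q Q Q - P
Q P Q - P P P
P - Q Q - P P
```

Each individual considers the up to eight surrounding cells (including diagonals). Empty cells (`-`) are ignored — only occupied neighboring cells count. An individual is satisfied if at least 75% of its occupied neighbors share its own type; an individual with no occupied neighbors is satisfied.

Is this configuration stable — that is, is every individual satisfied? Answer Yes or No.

No

Row 1: (1,1)P 1/3 unhappy · (1,2)Q 3/5 unhappy · (1,3)Q 3/5 unhappy · (1,4)Q 3/4 ok · (1,6)Q 3/3 ok · (1,7)Q 2/2 ok
Row 2: (2,1)Q 2/5 unhappy · (2,2)P 2/8 unhappy · (2,3)Q 5/8 unhappy · (2,4)P 1/7 unhappy · (2,5)Q 5/7 unhappy · (2,6)Q 5/6 ok
Row 3: (3,1)Q 1/4 unhappy · (3,2)P 2/7 unhappy · (3,3)Q 4/7 unhappy · (3,4)Q 6/8 ok · (3,5)P 1/7 unhappy · (3,6)Q 4/6 unhappy · (3,7)Q 2/3 unhappy
Row 4: (4,1)P 2/4 unhappy · (4,3)Q 4/6 unhappy · (4,4)Q 5/7 unhappy · (4,5)Q 3/6 unhappy · (4,7)P 2/4 unhappy
Row 5: (5,1)Q 0/3 unhappy · (5,2)P 2/6 unhappy · (5,3)Q 4/5 ok · (5,5)P 2/5 unhappy · (5,6)P 5/6 ok · (5,7)P 4/4 ok
Row 6: (6,1)P 1/2 unhappy · (6,3)Q 2/3 unhappy · (6,4)Q 2/3 unhappy · (6,6)P 4/4 ok · (6,7)P 3/3 ok
For instance (1,1) has only 1/3 same-type neighbors, below 3/4.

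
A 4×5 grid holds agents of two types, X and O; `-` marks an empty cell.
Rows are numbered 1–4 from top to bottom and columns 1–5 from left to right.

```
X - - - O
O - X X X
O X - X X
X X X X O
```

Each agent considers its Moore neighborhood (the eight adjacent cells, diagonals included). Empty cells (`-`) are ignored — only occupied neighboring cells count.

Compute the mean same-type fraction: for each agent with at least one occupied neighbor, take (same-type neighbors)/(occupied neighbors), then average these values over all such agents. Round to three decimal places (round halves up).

0.575

(1,1)X 0/1
(1,5)O 0/2
(2,1)O 1/3
(2,3)X 3/3
(2,4)X 4/5
(2,5)X 3/4
(3,1)O 1/4
(3,2)X 4/6
(3,4)X 6/7
(3,5)X 4/5
(4,1)X 2/3
(4,2)X 3/4
(4,3)X 4/4
(4,4)X 3/4
(4,5)O 0/3
Sum over 15 agents: 0/1 + 0/2 + 1/3 + 3/3 + 4/5 + 3/4 + 1/4 + 4/6 + 6/7 + 4/5 + 2/3 + 3/4 + 4/4 + 3/4 + 0/3 = 1811/210; mean = 1811/210 ÷ 15 = 1811/3150 = 0.574920… → 0.575.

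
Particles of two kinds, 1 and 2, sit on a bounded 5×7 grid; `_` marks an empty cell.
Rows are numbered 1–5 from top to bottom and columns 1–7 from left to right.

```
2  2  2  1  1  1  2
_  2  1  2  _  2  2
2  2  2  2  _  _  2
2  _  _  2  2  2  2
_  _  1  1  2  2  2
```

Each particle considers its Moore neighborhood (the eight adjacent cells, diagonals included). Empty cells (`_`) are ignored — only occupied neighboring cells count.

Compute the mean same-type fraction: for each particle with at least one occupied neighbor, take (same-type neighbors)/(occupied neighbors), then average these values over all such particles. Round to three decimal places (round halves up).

0.725

(1,1)2 2/2
(1,2)2 3/4
(1,3)2 3/5
(1,4)1 2/4
(1,5)1 2/4
(1,6)1 1/4
(1,7)2 2/3
(2,2)2 6/7
(2,3)1 1/8
(2,4)2 3/6
(2,6)2 3/5
(2,7)2 3/4
(3,1)2 3/3
(3,2)2 4/5
(3,3)2 5/6
(3,4)2 4/5
(3,7)2 4/4
(4,1)2 2/2
(4,4)2 4/6
(4,5)2 5/6
(4,6)2 6/6
(4,7)2 4/4
(5,3)1 1/2
(5,4)1 1/4
(5,5)2 4/5
(5,6)2 5/5
(5,7)2 3/3
Sum over 27 particles: 2/2 + 3/4 + 3/5 + 2/4 + 2/4 + 1/4 + 2/3 + 6/7 + 1/8 + 3/6 + 3/5 + 3/4 + 3/3 + 4/5 + 5/6 + 4/5 + 4/4 + 2/2 + 4/6 + 5/6 + 6/6 + 4/4 + 1/2 + 1/4 + 4/5 + 5/5 + 3/3 = 5483/280; mean = 5483/280 ÷ 27 = 5483/7560 = 0.725264… → 0.725.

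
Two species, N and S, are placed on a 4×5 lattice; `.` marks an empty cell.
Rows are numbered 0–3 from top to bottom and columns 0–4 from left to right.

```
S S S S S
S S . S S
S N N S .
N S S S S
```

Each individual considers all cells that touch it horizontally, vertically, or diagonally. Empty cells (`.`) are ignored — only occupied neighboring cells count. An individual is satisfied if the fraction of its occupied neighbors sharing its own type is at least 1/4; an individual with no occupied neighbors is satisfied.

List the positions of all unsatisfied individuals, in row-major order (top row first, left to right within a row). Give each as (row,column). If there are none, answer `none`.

(0,0)S 3/3 ok
(0,1)S 4/4 ok
(0,2)S 4/4 ok
(0,3)S 4/4 ok
(0,4)S 3/3 ok
(1,0)S 4/5 ok
(1,1)S 5/7 ok
(1,3)S 5/6 ok
(1,4)S 4/4 ok
(2,0)S 3/5 ok
(2,1)N 2/7 ok
(2,2)N 1/7 unhappy
(2,3)S 5/6 ok
(3,0)N 1/3 ok
(3,1)S 2/5 ok
(3,2)S 3/5 ok
(3,3)S 3/4 ok
(3,4)S 2/2 ok

(2,2)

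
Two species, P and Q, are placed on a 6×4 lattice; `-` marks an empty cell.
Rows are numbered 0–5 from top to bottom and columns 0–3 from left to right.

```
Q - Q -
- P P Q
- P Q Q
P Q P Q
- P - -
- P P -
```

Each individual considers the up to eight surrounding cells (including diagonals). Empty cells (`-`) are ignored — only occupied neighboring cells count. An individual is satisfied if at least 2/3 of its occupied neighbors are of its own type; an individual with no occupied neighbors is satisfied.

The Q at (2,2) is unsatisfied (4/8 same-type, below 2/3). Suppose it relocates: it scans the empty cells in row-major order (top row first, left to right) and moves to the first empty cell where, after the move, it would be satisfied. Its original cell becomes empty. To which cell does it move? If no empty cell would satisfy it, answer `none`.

(0,3)

Vacating (2,2). Empty cells in order:
  (0,1): 2/4 same-type → still unsatisfied.
  (0,3): 2/3 same-type → satisfied — stop here.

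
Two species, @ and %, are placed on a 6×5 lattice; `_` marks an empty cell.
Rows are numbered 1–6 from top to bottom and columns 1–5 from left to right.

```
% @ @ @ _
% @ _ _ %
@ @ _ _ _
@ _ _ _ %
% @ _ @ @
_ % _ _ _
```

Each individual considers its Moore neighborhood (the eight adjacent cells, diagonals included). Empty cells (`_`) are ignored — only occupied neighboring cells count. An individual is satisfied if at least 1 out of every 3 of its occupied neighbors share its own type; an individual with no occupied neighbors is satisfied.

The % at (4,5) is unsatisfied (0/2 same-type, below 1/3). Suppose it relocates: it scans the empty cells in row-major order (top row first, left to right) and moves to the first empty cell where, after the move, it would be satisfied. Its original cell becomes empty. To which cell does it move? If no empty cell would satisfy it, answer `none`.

Vacating (4,5). Empty cells in order:
  (1,5): 1/2 same-type → satisfied — stop here.

(1,5)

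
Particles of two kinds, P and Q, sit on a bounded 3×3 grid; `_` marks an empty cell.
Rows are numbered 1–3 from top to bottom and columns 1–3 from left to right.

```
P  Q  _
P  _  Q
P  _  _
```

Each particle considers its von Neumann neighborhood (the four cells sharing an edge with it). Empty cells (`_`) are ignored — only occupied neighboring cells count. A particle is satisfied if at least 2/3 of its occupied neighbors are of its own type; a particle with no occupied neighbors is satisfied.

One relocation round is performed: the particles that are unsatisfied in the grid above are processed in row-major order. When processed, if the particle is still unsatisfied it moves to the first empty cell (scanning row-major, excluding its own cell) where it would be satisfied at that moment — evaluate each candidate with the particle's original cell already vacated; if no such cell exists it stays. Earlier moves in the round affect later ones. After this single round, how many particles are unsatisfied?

0

Initially unsatisfied (in order): (1,1), (1,2).
  (1,1) → (3,2).
  (1,2): now satisfied by earlier moves; stays.
Resulting grid:
_ Q _
P _ Q
P P _
All satisfied now.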